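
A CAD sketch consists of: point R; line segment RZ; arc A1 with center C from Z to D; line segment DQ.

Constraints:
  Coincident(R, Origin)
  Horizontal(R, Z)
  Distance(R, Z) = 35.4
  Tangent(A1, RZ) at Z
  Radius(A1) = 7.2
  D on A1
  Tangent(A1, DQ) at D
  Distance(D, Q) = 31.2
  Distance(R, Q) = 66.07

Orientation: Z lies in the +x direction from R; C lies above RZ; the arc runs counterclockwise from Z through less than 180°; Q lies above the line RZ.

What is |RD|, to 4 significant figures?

41.24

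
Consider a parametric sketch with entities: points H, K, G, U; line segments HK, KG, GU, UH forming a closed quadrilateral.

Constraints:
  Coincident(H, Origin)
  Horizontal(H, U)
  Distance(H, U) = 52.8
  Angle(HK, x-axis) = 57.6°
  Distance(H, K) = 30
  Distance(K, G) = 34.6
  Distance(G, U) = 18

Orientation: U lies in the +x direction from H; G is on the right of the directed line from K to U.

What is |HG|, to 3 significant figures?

35.3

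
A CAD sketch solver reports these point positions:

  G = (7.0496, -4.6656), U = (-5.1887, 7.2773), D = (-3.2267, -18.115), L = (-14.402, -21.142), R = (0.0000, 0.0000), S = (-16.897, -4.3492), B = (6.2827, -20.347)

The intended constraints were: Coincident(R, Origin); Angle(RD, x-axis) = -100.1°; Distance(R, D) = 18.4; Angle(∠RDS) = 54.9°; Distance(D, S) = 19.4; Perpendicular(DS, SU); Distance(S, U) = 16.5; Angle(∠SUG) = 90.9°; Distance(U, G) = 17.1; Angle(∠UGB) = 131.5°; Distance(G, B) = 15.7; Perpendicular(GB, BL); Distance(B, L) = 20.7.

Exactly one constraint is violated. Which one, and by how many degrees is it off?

Perpendicular(GB, BL) — off by 5.00°.

R = (0.00, 0.00) ✓; RD at -100.1° ✓; |RD| = 18.40 ✓; ∠RDS = 54.90° ✓; |DS| = 19.40 ✓; ∠(DS, SU) = 90.00° ✓; |SU| = 16.50 ✓; ∠SUG = 90.90° ✓; |UG| = 17.10 ✓; ∠UGB = 131.5° ✓; |GB| = 15.70 ✓; ∠(GB, BL) = 85.00° ✗; |BL| = 20.70 ✓.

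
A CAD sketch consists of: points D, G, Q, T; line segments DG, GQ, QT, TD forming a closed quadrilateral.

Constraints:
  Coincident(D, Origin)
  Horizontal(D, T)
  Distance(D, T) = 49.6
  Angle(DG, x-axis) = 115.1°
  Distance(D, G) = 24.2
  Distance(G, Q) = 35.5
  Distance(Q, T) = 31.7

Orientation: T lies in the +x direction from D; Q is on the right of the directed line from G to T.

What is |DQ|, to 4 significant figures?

17.90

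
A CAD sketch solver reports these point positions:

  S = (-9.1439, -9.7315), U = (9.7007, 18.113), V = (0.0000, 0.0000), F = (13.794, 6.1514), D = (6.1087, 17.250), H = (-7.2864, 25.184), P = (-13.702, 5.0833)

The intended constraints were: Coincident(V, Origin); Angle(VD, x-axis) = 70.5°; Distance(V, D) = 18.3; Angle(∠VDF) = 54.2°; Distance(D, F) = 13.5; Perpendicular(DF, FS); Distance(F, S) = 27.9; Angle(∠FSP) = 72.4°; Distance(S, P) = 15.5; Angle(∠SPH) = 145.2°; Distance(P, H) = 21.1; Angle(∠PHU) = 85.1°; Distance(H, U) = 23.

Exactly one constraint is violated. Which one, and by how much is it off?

Distance(H, U) = 23 — off by 4.60.

V = (0.00, 0.00) ✓; VD at 70.50° ✓; |VD| = 18.30 ✓; ∠VDF = 54.20° ✓; |DF| = 13.50 ✓; ∠(DF, FS) = 90.00° ✓; |FS| = 27.90 ✓; ∠FSP = 72.40° ✓; |SP| = 15.50 ✓; ∠SPH = 145.2° ✓; |PH| = 21.10 ✓; ∠PHU = 85.10° ✓; |HU| = 18.40 ✗.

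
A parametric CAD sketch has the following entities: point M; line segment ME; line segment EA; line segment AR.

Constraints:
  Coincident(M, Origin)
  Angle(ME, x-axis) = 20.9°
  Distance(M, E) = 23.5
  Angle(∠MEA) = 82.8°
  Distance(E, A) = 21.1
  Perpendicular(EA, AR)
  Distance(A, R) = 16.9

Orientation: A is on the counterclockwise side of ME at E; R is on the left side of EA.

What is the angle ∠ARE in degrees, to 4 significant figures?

51.31°

M is at the origin; ME runs at 20.9° with length 23.5, so E = 23.5·(cos 20.9°, sin 20.9°) = (21.95, 8.383). ∠MEA = 82.8°, so EA runs at 20.9° + (180° − 82.8°) = 118.1° from the x-axis; with |EA| = 21.1, A = E + 21.1·(cos 118.1°, sin 118.1°) = (12.02, 27.00). EA ⟂ AR; with |AR| = 16.9 on the left of EA, R = A + 16.9·(-0.8821, -0.4710) = (-2.892, 19.04). Then cos ∠ARE = RA·RE / (|RA||RE|), giving 51.31°.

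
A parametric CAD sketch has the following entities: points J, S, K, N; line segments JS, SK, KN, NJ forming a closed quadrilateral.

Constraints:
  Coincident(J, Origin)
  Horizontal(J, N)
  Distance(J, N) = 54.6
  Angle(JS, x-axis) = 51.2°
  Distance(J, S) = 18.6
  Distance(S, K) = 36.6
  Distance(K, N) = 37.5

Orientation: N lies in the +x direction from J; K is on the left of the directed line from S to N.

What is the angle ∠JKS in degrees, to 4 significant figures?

5.596°

J is at the origin; JN is horizontal with |JN| = 54.6 and N in +x, so N = (54.6, 0). JS runs at 51.2° with |JS| = 18.6, so S = (11.65, 14.50). K is determined by |SK| = 36.6 and |KN| = 37.5 together: it lies at the intersection of circle(S, 36.6) and circle(N, 37.5). With |SN| = 45.33, the foot of the radical line on SN is 21.93 from S and the perpendicular offset is √(36.6² − 21.93²) = 29.30. Taking the left-of-SN solution: K = (41.80, 35.25).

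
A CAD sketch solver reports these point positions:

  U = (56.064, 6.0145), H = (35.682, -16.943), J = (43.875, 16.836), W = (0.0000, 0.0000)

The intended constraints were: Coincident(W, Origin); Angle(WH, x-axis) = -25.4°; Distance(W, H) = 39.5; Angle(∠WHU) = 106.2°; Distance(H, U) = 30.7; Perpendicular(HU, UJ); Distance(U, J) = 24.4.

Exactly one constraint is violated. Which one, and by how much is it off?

Distance(U, J) = 24.4 — off by 8.10.

W = (0.00, 0.00) ✓; WH at -25.40° ✓; |WH| = 39.50 ✓; ∠WHU = 106.2° ✓; |HU| = 30.70 ✓; ∠(HU, UJ) = 90.00° ✓; |UJ| = 16.30 ✗.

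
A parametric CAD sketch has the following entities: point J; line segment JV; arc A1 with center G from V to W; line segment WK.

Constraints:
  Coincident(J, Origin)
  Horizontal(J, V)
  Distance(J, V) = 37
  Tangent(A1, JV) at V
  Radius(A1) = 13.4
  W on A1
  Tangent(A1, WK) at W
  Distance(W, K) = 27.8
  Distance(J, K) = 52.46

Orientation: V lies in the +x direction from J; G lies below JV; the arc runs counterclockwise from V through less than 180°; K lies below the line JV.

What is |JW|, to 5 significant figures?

28.819

J is at the origin; JV is horizontal with |JV| = 37.0 and V on the +x side, so V = (37.000, 0.0000). Since A1 is tangent to JV there, GV ⟂ JV, so G = V + (0, -13.4) = (37.000, -13.400). Since GW ⟂ WK (tangency), |GK| = √(13.4² + 27.8²) = 30.861 regardless of where W sits on A1. So K lies on both circle(J, 52.46) and circle(G, 30.861); the below-JV intersection is K = (29.547, -43.348). W is the foot of the tangent from K: W = (23.881, -16.131).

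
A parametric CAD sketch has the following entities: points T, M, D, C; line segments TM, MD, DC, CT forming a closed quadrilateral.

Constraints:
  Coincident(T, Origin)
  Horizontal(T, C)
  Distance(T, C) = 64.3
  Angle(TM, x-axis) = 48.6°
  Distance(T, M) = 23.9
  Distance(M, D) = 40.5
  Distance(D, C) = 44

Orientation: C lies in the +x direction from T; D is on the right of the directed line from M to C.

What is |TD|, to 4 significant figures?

33.47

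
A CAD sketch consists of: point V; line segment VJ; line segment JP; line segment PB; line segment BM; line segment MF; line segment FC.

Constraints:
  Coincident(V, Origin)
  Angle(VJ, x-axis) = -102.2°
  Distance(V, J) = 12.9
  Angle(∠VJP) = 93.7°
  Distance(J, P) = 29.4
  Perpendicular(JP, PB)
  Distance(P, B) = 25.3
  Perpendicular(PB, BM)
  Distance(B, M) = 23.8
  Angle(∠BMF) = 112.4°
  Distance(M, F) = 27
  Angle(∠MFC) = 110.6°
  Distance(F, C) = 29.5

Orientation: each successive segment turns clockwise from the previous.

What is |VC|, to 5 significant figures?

37.152

V is at the origin; VJ runs at -102.2° with length 12.9, so J = (-2.7261, -12.609). ∠VJP = 93.7° gives JP at 171.50° from the x-axis; with |JP| = 29.4, P = (-31.803, -8.2631). The perpendicularity gives PB at right angles to JP, so PB runs at 81.500°; with |PB| = 25.3, B = (-28.064, 16.759). PB ⟂ BM, so BM runs at -8.5000°; with |BM| = 23.8, M = (-4.5250, 13.241). ∠BMF = 112.4° gives MF at -76.100° from the x-axis; with |MF| = 27.0, F = (1.9612, -12.968). ∠MFC = 110.6° gives FC at -145.50° from the x-axis; with |FC| = 29.5, C = (-22.351, -29.677). Then |VC| = |C − V| = 37.152.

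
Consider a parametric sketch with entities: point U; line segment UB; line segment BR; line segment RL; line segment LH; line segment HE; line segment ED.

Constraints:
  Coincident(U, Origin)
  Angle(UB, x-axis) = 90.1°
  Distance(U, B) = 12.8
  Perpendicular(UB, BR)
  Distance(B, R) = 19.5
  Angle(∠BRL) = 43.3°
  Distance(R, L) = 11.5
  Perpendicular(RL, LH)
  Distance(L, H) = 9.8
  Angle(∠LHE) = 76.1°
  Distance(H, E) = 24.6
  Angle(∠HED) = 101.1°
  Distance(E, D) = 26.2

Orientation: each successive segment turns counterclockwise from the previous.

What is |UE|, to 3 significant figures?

35.4

U is at the origin; UB runs at 90.1° with length 12.8, so B = (-0.0223, 12.8). UB ⟂ BR, so BR runs at -180°; with |BR| = 19.5, R = (-19.5, 12.8). ∠BRL = 43.3° gives RL at -43.2° from the x-axis; with |RL| = 11.5, L = (-11.1, 4.89). RL ⟂ LH, so LH runs at 46.8°; with |LH| = 9.8, H = (-4.43, 12.0). ∠LHE = 76.1° gives HE at 151° from the x-axis; with |HE| = 24.6, E = (-25.9, 24.1). Then |UE| = |E − U| = 35.4.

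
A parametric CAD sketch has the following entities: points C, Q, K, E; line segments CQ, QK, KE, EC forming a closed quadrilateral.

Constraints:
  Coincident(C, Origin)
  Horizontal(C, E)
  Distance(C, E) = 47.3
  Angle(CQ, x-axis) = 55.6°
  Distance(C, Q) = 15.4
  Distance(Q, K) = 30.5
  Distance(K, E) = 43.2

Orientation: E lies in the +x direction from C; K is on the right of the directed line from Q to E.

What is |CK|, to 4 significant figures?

19.47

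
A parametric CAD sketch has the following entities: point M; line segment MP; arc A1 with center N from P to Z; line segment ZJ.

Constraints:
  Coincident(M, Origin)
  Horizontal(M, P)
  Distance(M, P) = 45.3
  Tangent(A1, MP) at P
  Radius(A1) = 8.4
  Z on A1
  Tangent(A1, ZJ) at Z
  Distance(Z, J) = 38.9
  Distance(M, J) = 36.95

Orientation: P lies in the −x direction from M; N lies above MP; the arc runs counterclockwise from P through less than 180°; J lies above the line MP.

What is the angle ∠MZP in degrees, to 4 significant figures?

149.2°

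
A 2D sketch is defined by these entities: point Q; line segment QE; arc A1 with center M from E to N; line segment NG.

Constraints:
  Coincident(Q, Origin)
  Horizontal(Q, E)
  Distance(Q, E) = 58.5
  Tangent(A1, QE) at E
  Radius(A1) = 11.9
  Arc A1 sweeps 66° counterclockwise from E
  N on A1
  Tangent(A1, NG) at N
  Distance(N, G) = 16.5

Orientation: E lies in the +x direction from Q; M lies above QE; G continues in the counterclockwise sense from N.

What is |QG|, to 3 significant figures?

79.2

On A1, E sits at bearing -90° from M; a 66° counterclockwise sweep puts N at bearing -24°, so N = M + 11.9·(cos -24°, sin -24°) = (69.4, 7.06). A1 meets NG tangentially, so MN is at right angles to NG, so NG runs along (−sin -24°, cos -24°); with |NG| = 16.5, G = (76.1, 22.1). Then |QG| = |G − Q| = 79.2.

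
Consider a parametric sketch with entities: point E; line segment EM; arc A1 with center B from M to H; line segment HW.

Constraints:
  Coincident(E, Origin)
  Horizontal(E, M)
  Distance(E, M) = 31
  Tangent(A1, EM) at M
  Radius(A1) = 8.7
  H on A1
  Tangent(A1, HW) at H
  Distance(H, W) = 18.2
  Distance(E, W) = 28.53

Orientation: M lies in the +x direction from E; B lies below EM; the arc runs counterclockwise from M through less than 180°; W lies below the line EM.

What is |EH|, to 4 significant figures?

23.52

Checks: E.y = 0.00, M.y = 0.00 ✓; |BH| = 8.700 ✓; ∠(BH, HW) = 90.00° ✓; |HW| = 18.20 ✓; |EW| = 28.53 ✓.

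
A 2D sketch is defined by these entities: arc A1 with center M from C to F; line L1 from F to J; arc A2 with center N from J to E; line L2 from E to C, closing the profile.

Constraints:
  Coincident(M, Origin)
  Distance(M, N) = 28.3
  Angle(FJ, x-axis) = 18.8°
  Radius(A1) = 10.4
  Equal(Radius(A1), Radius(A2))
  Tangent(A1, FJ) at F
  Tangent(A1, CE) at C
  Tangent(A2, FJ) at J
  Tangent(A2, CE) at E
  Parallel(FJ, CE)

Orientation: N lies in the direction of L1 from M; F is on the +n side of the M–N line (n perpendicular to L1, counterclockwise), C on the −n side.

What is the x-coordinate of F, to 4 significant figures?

-3.352

M is at the origin and N lies 28.3 along u from M, so N = 28.3·u = (26.79, 9.120). Tangency of A1 to both parallel lines with radius 10.4 puts F and C at M ± 10.4·n: F = (-3.352, 9.845), C = (3.352, -9.845). So F.x = -3.352.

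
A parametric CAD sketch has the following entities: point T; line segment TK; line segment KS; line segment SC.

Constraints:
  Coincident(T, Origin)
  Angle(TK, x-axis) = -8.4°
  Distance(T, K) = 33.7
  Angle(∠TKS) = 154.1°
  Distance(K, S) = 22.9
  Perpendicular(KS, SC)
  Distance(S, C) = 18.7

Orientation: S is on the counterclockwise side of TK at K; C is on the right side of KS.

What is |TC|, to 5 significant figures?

62.839

∠TKS = 154.1°, so KS runs at -8.4° + (180° − 154.1°) = 17.500° from the x-axis; with |KS| = 22.9, S = K + 22.9·(cos 17.500°, sin 17.500°) = (55.179, 1.9632). KS is perpendicular to SC; with |SC| = 18.7 on the right of KS, C = S + 18.7·(0.30071, -0.95372) = (60.802, -15.871). Then |TC| = |C − T| = 62.839.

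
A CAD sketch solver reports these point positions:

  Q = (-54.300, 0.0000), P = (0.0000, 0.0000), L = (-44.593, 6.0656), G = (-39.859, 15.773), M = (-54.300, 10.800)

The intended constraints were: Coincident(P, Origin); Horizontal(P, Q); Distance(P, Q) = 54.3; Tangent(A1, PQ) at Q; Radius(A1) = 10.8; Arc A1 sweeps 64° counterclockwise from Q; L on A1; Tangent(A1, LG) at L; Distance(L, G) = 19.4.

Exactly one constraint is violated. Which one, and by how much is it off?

Distance(L, G) = 19.4 — off by 8.60.

P = (0.00, 0.00) ✓; P.y = 0.00, Q.y = 0.00 ✓; |PQ| = 54.30 ✓; ∠(MQ, QP) = 90.00° ✓; |MQ| = 10.80 ✓; bearing(M→L) − bearing(M→Q) = 64.00° ✓; |ML| = 10.80 ✓; ∠(ML, LG) = 90.00° ✓; |LG| = 10.80 ✗.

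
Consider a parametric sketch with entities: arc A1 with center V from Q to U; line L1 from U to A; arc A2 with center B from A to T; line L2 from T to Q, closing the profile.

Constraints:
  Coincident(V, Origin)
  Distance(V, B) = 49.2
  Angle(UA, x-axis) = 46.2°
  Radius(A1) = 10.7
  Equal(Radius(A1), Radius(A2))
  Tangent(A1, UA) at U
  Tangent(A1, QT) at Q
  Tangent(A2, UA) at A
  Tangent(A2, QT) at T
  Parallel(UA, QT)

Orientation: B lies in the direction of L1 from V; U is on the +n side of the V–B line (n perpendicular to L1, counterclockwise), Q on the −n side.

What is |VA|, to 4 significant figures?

50.35

The slot axis is L1's direction at 46.2°, so u = (cos 46.2°, sin 46.2°) = (0.6921, 0.7218) and n = (−sin 46.2°, cos 46.2°) = (-0.7218, 0.6921). V is at the origin and B lies 49.2 along u from V, so B = 49.2·u = (34.05, 35.51). Tangency of A1 to both parallel lines with radius 10.7 puts U and Q at V ± 10.7·n: U = (-7.723, 7.406), Q = (7.723, -7.406). Equal radii place A and T the same way about B: A = B + 10.7·n = (26.33, 42.92), T = B − 10.7·n = (41.78, 28.10). Then |VA| = |A − V| = 50.35.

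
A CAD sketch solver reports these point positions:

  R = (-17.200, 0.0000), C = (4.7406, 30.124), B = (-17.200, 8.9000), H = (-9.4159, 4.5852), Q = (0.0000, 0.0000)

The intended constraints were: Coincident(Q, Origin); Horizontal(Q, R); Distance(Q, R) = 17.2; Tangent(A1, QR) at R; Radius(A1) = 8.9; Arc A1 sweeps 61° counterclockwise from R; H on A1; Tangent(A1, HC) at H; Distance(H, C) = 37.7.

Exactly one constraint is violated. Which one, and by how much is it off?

Distance(H, C) = 37.7 — off by 8.50.

Q = (0.00, 0.00) ✓; Q.y = 0.00, R.y = 0.00 ✓; |QR| = 17.20 ✓; ∠(BR, RQ) = 90.00° ✓; |BR| = 8.900 ✓; bearing(B→H) − bearing(B→R) = 61.00° ✓; |BH| = 8.900 ✓; ∠(BH, HC) = 90.00° ✓; |HC| = 29.20 ✗.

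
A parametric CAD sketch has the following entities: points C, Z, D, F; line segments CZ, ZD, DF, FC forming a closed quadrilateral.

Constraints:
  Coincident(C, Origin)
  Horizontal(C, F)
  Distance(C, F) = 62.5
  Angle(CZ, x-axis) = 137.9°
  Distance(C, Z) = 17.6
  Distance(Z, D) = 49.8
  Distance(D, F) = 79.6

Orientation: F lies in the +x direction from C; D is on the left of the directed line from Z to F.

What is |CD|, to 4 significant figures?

57.73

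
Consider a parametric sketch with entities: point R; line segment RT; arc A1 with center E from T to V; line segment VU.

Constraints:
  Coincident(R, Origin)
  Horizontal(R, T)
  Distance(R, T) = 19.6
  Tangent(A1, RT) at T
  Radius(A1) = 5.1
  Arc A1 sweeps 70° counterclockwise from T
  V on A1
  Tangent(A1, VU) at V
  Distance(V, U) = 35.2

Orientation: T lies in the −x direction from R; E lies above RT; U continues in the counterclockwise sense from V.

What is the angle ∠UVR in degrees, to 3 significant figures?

82.8°

R is at the origin; R and T share the same y with |RT| = 19.6 and T on the −x side, so T = (-19.6, 0.00). Since A1 is tangent to RT there, ET ⟂ RT, so E = T + (0, 5.1) = (-19.6, 5.10). On A1, T sits at bearing -90° from E; a 70° counterclockwise sweep puts V at bearing -20°, so V = E + 5.1·(cos -20°, sin -20°) = (-14.8, 3.36). The tangent condition forces EV to be normal to VU, so VU runs along (−sin -20°, cos -20°); with |VU| = 35.2, U = (-2.77, 36.4). Then cos ∠UVR = VU·VR / (|VU||VR|), giving 82.8°.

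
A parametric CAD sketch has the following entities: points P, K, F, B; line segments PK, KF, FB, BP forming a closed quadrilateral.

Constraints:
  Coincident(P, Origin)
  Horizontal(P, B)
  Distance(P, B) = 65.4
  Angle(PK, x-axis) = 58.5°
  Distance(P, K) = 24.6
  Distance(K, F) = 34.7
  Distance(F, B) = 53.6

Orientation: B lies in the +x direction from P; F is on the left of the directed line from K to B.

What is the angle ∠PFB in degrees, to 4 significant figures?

70.90°

P is at the origin; PB is horizontal with |PB| = 65.4 and B in +x, so B = (65.4, 0). PK runs at 58.5° with |PK| = 24.6, so K = (12.85, 20.97). F is determined by |KF| = 34.7 and |FB| = 53.6 together: it lies at the intersection of circle(K, 34.7) and circle(B, 53.6). With |KB| = 56.58, the foot of the radical line on KB is 13.54 from K and the perpendicular offset is √(34.7² − 13.54²) = 31.95. Taking the left-of-KB solution: F = (37.27, 45.63).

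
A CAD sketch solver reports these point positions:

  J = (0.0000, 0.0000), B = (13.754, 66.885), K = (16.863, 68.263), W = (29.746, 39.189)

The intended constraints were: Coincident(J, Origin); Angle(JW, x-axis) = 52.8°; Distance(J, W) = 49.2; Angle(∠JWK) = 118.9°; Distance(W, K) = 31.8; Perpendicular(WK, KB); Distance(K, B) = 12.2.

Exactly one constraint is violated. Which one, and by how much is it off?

Distance(K, B) = 12.2 — off by 8.80.

J = (0.00, 0.00) ✓; JW at 52.80° ✓; |JW| = 49.20 ✓; ∠JWK = 118.9° ✓; |WK| = 31.80 ✓; ∠(WK, KB) = 90.01° ✓; |KB| = 3.401 ✗.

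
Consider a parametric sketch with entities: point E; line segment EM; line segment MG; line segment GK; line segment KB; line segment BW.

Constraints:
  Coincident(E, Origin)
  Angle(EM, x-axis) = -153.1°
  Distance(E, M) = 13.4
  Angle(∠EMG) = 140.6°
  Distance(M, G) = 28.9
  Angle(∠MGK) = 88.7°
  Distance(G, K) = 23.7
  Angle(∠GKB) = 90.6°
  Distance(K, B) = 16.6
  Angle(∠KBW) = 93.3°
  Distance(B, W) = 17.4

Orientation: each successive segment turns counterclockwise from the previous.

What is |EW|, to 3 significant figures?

21.5

E is at the origin; EM runs at -153.1° with length 13.4, so M = (-12.0, -6.06). ∠EMG = 140.6° gives MG at -114° from the x-axis; with |MG| = 28.9, G = (-23.6, -32.5). ∠MGK = 88.7° gives GK at -22.4° from the x-axis; with |GK| = 23.7, K = (-1.65, -41.6). ∠GKB = 90.6° gives KB at 67.0° from the x-axis; with |KB| = 16.6, B = (4.83, -26.3). ∠KBW = 93.3° gives BW at 154° from the x-axis; with |BW| = 17.4, W = (-10.8, -18.6). Then |EW| = |W − E| = 21.5.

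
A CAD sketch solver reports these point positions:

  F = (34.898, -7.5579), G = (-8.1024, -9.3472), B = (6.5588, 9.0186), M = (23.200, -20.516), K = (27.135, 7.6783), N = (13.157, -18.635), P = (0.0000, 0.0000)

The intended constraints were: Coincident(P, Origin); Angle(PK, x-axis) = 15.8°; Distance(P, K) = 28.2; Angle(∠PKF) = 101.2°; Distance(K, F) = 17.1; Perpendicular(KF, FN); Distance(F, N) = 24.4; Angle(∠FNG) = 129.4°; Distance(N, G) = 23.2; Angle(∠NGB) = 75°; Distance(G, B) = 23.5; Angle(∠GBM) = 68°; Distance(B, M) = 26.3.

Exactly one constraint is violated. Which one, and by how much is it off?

Distance(B, M) = 26.3 — off by 7.60.

P = (0.00, 0.00) ✓; PK at 15.80° ✓; |PK| = 28.20 ✓; ∠PKF = 101.2° ✓; |KF| = 17.10 ✓; ∠(KF, FN) = 90.00° ✓; |FN| = 24.40 ✓; ∠FNG = 129.4° ✓; |NG| = 23.20 ✓; ∠NGB = 75.00° ✓; |GB| = 23.50 ✓; ∠GBM = 68.00° ✓; |BM| = 33.90 ✗.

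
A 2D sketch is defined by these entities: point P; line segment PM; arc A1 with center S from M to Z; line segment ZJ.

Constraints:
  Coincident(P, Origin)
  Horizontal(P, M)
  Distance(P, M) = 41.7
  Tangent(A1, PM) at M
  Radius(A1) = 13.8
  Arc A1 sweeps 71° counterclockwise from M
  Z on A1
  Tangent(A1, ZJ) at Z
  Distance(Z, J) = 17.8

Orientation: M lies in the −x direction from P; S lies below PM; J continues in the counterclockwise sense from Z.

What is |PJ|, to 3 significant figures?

65.9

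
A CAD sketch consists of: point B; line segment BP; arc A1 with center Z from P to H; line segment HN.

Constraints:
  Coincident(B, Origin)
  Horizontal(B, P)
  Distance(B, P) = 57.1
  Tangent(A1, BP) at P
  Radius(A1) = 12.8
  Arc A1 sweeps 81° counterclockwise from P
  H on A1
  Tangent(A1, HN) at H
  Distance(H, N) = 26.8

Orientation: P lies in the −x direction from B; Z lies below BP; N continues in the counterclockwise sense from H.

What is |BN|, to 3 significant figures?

82.8

On A1, P sits at bearing 90° from Z; an 81° counterclockwise sweep puts H at bearing 171°, so H = Z + 12.8·(cos 171°, sin 171°) = (-69.7, -10.8). The tangent condition forces ZH to be normal to HN, so HN runs along (−sin 171°, cos 171°); with |HN| = 26.8, N = (-73.9, -37.3). Then |BN| = |N − B| = 82.8.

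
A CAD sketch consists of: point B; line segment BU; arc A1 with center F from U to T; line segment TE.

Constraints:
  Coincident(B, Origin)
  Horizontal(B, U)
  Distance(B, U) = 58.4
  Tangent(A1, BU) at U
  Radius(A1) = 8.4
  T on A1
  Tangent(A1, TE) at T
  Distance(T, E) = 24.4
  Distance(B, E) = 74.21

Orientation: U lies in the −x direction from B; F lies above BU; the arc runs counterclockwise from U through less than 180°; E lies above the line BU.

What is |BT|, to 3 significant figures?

53.5

B is at the origin; BU is horizontal with |BU| = 58.4 and U on the −x side, so U = (-58.4, 0.00). A1 meets BU tangentially, so FU is at right angles to BU, so F = U + (0, 8.4) = (-58.4, 8.40). Since FT ⟂ TE (tangency), |FE| = √(8.4² + 24.4²) = 25.8 regardless of where T sits on A1. So E lies on both circle(B, 74.21) and circle(F, 25.8); the above-BU intersection is E = (-66.5, 32.9). T is the foot of the tangent from E: T = (-51.7, 13.5).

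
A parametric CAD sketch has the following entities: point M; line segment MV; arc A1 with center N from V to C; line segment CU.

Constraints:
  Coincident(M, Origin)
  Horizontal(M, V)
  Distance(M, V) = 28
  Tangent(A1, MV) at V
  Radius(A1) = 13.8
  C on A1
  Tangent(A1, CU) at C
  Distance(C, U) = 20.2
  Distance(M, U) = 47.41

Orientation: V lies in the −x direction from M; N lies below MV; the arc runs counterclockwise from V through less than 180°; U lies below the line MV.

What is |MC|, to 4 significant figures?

44.92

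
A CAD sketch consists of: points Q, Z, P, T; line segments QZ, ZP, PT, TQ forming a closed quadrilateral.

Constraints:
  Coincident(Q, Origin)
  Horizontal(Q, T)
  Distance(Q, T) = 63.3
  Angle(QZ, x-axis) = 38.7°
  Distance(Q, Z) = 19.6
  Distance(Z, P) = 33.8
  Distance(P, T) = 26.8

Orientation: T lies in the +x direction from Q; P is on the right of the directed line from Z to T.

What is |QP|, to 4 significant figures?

40.87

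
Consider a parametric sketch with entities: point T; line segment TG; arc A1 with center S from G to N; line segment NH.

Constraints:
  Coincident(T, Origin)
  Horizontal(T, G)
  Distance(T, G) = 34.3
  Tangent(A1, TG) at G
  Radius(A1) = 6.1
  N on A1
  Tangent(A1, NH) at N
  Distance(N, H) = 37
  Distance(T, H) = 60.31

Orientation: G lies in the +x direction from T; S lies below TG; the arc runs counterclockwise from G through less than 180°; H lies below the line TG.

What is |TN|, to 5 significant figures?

29.859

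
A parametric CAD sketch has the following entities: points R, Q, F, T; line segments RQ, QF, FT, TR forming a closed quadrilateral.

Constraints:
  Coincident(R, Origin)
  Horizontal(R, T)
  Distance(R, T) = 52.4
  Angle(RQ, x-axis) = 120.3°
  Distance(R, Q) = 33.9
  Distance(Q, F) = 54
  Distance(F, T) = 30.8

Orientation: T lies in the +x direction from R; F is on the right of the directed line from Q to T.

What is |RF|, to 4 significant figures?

23.70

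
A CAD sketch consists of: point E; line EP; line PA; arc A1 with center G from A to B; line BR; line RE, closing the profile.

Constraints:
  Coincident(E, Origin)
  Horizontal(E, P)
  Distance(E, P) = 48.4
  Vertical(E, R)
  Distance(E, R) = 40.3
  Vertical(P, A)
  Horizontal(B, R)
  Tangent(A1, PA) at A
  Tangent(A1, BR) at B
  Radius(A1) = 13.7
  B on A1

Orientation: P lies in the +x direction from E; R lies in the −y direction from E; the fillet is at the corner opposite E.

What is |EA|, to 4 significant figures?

55.23

The virtual corner opposite E is at (48.40, -40.30). A1 meets PA tangentially, so GA is at right angles to PA and since A1 is tangent to BR there, GB ⟂ BR, with radius 13.7, so the center G sits 13.7 in from both sides at G = (34.70, -26.60). That places the tangent points at A = (48.40, -26.60) on PA and B = (34.70, -40.30) on BR. Then |EA| = |A − E| = 55.23.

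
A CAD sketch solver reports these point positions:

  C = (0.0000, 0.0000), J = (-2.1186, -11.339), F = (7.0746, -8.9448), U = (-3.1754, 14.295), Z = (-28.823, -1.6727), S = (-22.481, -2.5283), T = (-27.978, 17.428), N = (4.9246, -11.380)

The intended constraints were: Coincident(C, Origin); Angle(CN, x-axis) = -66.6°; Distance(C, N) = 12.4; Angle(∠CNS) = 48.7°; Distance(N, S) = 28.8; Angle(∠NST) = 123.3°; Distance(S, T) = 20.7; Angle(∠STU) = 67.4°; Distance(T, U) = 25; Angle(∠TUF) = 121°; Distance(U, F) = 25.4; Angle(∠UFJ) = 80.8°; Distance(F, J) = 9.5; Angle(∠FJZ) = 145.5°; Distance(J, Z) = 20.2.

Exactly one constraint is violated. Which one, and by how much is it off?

Distance(J, Z) = 20.2 — off by 8.20.

C = (0.00, 0.00) ✓; CN at -66.60° ✓; |CN| = 12.40 ✓; ∠CNS = 48.70° ✓; |NS| = 28.80 ✓; ∠NST = 123.3° ✓; |ST| = 20.70 ✓; ∠STU = 67.40° ✓; |TU| = 25.00 ✓; ∠TUF = 121.0° ✓; |UF| = 25.40 ✓; ∠UFJ = 80.80° ✓; |FJ| = 9.500 ✓; ∠FJZ = 145.5° ✓; |JZ| = 28.40 ✗.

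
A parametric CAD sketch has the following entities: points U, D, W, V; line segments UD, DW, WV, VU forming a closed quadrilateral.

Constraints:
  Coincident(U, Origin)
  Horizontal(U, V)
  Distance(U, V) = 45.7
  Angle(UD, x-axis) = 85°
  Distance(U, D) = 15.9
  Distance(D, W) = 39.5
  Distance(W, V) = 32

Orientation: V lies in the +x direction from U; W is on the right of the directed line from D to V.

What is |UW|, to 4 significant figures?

27.57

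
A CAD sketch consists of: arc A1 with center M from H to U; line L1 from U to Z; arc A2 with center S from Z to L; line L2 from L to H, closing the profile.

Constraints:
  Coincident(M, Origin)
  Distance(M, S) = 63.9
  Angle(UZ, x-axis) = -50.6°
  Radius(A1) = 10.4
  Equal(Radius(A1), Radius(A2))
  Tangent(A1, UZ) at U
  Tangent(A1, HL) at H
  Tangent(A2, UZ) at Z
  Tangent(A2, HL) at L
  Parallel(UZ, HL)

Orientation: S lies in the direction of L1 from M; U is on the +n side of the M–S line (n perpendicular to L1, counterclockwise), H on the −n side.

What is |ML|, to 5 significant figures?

64.741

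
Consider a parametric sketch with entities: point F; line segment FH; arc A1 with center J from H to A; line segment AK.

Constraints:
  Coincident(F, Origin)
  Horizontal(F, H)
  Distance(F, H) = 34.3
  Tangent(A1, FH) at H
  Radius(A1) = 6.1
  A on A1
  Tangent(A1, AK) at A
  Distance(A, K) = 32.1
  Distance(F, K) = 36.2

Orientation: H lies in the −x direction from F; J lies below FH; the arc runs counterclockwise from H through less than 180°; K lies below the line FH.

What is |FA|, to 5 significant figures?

39.934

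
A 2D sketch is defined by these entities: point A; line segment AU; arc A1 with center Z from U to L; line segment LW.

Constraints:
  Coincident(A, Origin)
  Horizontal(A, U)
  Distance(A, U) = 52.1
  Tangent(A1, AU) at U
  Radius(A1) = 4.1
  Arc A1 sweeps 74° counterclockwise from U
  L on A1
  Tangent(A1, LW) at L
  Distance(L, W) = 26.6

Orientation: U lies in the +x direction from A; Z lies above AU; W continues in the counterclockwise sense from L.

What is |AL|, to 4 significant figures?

56.12

A is at the origin; A and U share the same y with |AU| = 52.1 and U on the +x side, so U = (52.10, 0.000). The tangent condition forces ZU to be normal to AU, so Z = U + (0, 4.1) = (52.10, 4.100). On A1, U sits at bearing -90° from Z; a 74° counterclockwise sweep puts L at bearing -16°, so L = Z + 4.1·(cos -16°, sin -16°) = (56.04, 2.970). Then |AL| = |L − A| = 56.12.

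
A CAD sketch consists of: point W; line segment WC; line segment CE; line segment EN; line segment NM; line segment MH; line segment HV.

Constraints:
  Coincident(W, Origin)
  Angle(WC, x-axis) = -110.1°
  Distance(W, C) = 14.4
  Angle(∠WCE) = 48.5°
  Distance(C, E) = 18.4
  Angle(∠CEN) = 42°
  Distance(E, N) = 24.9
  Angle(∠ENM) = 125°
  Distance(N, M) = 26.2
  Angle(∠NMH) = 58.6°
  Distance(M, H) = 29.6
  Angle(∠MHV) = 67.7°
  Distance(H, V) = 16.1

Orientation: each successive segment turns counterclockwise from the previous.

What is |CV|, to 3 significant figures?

4.64

W is at the origin; WC runs at -110.1° with length 14.4, so C = (-4.95, -13.5). ∠WCE = 48.5° gives CE at 21.4° from the x-axis; with |CE| = 18.4, E = (12.2, -6.81). ∠CEN = 42.0° gives EN at 159° from the x-axis; with |EN| = 24.9, N = (-11.1, 1.95). ∠ENM = 125.0° gives NM at -146° from the x-axis; with |NM| = 26.2, M = (-32.7, -12.9). ∠NMH = 58.6° gives MH at -24.2° from the x-axis; with |MH| = 29.6, H = (-5.74, -25.0). ∠MHV = 67.7° gives HV at 88.1° from the x-axis; with |HV| = 16.1, V = (-5.21, -8.89). Then |CV| = |V − C| = 4.64.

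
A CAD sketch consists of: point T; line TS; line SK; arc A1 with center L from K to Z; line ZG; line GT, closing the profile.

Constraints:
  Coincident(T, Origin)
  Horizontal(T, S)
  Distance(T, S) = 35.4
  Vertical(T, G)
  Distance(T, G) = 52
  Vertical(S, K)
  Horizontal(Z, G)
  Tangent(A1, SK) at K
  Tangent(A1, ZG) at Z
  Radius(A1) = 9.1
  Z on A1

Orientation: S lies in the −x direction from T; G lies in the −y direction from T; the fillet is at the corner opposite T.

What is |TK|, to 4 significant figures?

55.62

T is at the origin; TS is horizontal with |TS| = 35.4 and S on the −x side, so S = (-35.40, 0.000). TG is vertical with |TG| = 52.0 and G on the −y side, so G = (0.000, -52.00). The virtual corner opposite T is at (-35.40, -52.00). Since A1 is tangent to SK there, LK ⟂ SK and A1 meets ZG tangentially, so LZ is at right angles to ZG, with radius 9.1, so the center L sits 9.1 in from both sides at L = (-26.30, -42.90). That places the tangent points at K = (-35.40, -42.90) on SK and Z = (-26.30, -52.00) on ZG. Then |TK| = |K − T| = 55.62.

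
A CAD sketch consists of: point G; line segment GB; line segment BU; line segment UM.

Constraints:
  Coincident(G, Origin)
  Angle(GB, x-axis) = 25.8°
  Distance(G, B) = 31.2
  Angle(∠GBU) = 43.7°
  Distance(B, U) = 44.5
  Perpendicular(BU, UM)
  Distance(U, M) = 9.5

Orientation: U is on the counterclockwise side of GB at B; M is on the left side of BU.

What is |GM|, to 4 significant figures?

25.04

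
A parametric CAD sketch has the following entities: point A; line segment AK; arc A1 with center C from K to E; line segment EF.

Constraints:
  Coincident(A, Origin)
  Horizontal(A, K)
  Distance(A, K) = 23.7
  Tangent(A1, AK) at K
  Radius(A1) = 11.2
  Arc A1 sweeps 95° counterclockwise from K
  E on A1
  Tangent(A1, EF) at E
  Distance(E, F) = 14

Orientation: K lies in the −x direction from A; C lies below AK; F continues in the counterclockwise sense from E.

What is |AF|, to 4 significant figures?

42.59

A is at the origin; AK is horizontal with |AK| = 23.7 and K on the −x side, so K = (-23.70, 0.000). The tangent condition forces CK to be normal to AK, so C = K + (0, -11.2) = (-23.70, -11.20). On A1, K sits at bearing 90° from C; a 95° counterclockwise sweep puts E at bearing 185°, so E = C + 11.2·(cos 185°, sin 185°) = (-34.86, -12.18). The tangent condition forces CE to be normal to EF, so EF runs along (−sin 185°, cos 185°); with |EF| = 14.0, F = (-33.64, -26.12). Then |AF| = |F − A| = 42.59.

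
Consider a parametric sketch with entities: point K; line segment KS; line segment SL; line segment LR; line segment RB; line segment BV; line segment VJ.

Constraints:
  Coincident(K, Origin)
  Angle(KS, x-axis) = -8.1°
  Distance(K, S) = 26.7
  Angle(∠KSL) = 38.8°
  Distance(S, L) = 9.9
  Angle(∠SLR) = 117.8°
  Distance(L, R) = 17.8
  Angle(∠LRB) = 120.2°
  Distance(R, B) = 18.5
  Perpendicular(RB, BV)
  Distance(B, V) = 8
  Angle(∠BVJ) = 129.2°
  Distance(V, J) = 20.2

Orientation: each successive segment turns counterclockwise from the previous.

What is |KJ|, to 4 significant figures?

23.74

RB ⟂ BV, so BV runs at -14.90°; with |BV| = 8.0, V = (5.474, -21.17). ∠BVJ = 129.2° gives VJ at 35.90° from the x-axis; with |VJ| = 20.2, J = (21.84, -9.321). Then |KJ| = |J − K| = 23.74.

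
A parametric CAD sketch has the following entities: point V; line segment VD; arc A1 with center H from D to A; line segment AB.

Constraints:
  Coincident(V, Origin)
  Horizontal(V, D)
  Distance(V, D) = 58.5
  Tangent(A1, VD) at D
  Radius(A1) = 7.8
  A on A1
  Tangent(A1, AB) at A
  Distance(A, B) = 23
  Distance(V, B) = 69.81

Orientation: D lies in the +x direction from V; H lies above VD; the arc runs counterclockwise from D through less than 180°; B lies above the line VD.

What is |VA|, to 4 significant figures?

66.81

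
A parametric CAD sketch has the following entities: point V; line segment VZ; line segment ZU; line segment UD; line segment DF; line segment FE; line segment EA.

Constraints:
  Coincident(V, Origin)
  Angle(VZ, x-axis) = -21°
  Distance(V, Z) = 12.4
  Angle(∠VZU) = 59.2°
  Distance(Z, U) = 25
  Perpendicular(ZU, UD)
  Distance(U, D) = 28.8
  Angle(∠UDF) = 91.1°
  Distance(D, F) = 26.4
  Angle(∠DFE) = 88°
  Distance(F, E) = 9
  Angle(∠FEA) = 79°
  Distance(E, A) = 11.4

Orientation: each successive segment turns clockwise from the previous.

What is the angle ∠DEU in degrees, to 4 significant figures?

55.65°

∠UDF = 91.1° gives DF at 39.30° from the x-axis; with |DF| = 26.4, F = (-5.451, 19.45). ∠DFE = 88.0° gives FE at -52.70° from the x-axis; with |FE| = 9.0, E = (0.003090, 12.29). Then cos ∠DEU = ED·EU / (|ED||EU|), giving 55.65°.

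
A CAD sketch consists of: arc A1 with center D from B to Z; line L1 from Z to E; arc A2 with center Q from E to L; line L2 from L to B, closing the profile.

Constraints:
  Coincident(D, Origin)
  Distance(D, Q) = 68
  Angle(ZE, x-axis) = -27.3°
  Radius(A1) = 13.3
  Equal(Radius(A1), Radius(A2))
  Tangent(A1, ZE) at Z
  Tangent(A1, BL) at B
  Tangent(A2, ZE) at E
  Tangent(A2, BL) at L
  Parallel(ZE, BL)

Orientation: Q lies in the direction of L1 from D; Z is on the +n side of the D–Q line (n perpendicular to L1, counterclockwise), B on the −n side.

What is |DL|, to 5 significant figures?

69.288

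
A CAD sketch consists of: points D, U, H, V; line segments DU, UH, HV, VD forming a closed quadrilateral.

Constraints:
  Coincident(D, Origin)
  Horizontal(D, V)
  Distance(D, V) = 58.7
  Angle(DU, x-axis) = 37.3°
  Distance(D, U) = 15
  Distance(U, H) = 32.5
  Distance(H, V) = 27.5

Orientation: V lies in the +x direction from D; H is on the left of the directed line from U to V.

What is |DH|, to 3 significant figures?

47.2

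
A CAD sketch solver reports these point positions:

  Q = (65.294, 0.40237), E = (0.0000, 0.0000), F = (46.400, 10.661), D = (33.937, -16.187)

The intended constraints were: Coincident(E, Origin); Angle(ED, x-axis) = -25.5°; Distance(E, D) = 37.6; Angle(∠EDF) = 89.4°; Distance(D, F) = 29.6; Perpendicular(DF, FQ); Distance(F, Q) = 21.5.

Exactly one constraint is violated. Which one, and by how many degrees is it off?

Perpendicular(DF, FQ) — off by 3.60°.

E = (0.00, 0.00) ✓; ED at -25.50° ✓; |ED| = 37.60 ✓; ∠EDF = 89.40° ✓; |DF| = 29.60 ✓; ∠(DF, FQ) = 93.60° ✗; |FQ| = 21.50 ✓.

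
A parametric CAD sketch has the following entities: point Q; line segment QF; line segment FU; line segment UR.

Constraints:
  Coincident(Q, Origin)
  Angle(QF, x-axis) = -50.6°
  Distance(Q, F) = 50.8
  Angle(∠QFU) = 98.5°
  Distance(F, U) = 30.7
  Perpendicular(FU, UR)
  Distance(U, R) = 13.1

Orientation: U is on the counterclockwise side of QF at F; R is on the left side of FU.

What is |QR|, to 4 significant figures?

53.29

Q is at the origin; QF runs at -50.6° with length 50.8, so F = 50.8·(cos -50.6°, sin -50.6°) = (32.24, -39.25). ∠QFU = 98.5°, so FU runs at -50.6° + (180° − 98.5°) = 30.90° from the x-axis; with |FU| = 30.7, U = F + 30.7·(cos 30.90°, sin 30.90°) = (58.59, -23.49). FU is perpendicular to UR; with |UR| = 13.1 on the left of FU, R = U + 13.1·(-0.5135, 0.8581) = (51.86, -12.25). Then |QR| = |R − Q| = 53.29.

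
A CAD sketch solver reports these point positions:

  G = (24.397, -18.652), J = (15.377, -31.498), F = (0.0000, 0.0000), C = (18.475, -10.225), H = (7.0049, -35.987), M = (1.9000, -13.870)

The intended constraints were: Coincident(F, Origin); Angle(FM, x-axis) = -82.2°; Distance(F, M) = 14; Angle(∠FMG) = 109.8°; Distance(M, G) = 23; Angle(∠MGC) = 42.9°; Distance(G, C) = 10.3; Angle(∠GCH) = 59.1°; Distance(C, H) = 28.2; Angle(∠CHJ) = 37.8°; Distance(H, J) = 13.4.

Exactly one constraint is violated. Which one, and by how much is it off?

Distance(H, J) = 13.4 — off by 3.90.

F = (0.00, 0.00) ✓; FM at -82.20° ✓; |FM| = 14.00 ✓; ∠FMG = 109.8° ✓; |MG| = 23.00 ✓; ∠MGC = 42.90° ✓; |GC| = 10.30 ✓; ∠GCH = 59.10° ✓; |CH| = 28.20 ✓; ∠CHJ = 37.80° ✓; |HJ| = 9.500 ✗.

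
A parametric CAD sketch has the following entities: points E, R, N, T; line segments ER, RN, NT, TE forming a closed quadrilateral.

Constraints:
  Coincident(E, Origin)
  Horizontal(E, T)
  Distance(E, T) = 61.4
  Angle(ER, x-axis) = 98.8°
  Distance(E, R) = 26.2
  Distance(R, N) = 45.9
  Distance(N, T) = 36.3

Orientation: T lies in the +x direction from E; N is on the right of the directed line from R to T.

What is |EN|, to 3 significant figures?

27.6

Checks: |RN| = 45.90 ✓; |NT| = 36.30 ✓.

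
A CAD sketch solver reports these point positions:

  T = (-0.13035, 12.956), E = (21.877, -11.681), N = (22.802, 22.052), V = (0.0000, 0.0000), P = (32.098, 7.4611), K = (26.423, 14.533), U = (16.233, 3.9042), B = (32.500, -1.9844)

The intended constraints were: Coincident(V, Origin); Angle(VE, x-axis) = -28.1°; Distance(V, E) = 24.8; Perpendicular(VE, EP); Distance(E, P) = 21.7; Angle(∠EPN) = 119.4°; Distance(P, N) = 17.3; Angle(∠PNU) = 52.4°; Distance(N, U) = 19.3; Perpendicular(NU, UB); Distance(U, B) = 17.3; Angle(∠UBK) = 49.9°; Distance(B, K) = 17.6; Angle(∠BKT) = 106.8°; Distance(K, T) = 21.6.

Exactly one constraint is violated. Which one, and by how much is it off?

Distance(K, T) = 21.6 — off by 5.00.

V = (0.00, 0.00) ✓; VE at -28.10° ✓; |VE| = 24.80 ✓; ∠(VE, EP) = 90.00° ✓; |EP| = 21.70 ✓; ∠EPN = 119.4° ✓; |PN| = 17.30 ✓; ∠PNU = 52.40° ✓; |NU| = 19.30 ✓; ∠(NU, UB) = 90.00° ✓; |UB| = 17.30 ✓; ∠UBK = 49.90° ✓; |BK| = 17.60 ✓; ∠BKT = 106.8° ✓; |KT| = 26.60 ✗.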